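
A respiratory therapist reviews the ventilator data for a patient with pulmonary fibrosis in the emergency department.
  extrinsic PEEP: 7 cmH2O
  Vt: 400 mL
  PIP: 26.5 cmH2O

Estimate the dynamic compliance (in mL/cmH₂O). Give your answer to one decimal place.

Dynamic compliance = Vt / (PIP − PEEP) = 400 / (26.5 − 7) = 400 / 19.5 = 20.513 mL/cmH2O.

20.5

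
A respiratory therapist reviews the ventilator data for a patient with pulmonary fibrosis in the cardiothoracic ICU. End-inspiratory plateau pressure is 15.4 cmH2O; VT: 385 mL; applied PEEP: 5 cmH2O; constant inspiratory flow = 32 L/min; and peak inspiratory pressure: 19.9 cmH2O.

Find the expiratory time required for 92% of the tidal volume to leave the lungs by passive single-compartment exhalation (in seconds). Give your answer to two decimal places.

0.79

Flow: 32 L/min ÷ 60 = 0.5333 L/s.
R = (PIP − Pplat)/V̇ = (19.9 − 15.4) / 0.5333 = 4.5/0.5333 = 8.438 cmH2O·s/L.
C = Vt/(Pplat − PEEP) = 385.0 / (15.4 − 5) = 385.0/10.4 = 37.019 mL/cmH2O.
τ = R × C = 8.438 × 0.03702 L/cmH2O = 0.3124 s.
t = −τ·ln(1 − 0.92) = −0.3124·ln(0.08) = 0.789 s.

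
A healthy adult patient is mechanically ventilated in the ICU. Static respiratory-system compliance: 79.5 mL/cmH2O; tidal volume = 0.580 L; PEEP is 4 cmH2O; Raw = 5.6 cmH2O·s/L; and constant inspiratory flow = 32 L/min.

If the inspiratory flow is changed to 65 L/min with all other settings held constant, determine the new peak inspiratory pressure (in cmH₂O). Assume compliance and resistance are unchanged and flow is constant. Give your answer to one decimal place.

Flow: 32 L/min ÷ 60 = 0.5333 L/s.
New flow: 65 L/min ÷ 60 = 1.0833 L/s.
PIP = Vt/C + R·V̇ + PEEP (constant-flow equation of motion).
Only the resistive term changes: ΔPIP = R × ΔV̇ = 5.6 × (1.0833 − 0.5333) = 5.6 × 0.55 = 3.08 cmH2O.
Original PIP = 580/79.5 + 5.6×0.5333 + 4 = 14.282 cmH2O; new PIP = 14.282 + (3.08) = 17.362 cmH2O.

17.4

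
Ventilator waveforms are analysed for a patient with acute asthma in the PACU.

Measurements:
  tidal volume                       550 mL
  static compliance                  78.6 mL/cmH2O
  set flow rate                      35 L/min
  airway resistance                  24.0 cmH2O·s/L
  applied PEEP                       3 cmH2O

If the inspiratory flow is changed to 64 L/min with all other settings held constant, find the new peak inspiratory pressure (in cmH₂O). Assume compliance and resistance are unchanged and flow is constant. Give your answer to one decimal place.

35.6

Flow: 35 L/min ÷ 60 = 0.5833 L/s.
New flow: 64 L/min ÷ 60 = 1.0667 L/s.
PIP = Vt/C + R·V̇ + PEEP (constant-flow equation of motion).
Only the resistive term changes: ΔPIP = R × ΔV̇ = 24.0 × (1.0667 − 0.5833) = 24.0 × 0.4834 = 11.602 cmH2O.
Original PIP = 550/78.6 + 24.0×0.5833 + 3 = 23.997 cmH2O; new PIP = 23.997 + (11.602) = 35.599 cmH2O.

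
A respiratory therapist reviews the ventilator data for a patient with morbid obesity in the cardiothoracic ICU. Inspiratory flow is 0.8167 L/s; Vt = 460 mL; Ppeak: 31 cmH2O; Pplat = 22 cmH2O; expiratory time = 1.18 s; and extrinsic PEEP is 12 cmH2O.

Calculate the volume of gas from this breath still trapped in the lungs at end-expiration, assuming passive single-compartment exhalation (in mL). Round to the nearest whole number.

45

R = (PIP − Pplat)/V̇ = (31 − 22) / 0.8167 = 9.0/0.8167 = 11.02 cmH2O·s/L.
C = Vt/(Pplat − PEEP) = 460.0 / (22 − 12) = 460.0/10.0 = 46.0 mL/cmH2O.
τ = R × C = 11.02 × 0.046 L/cmH2O = 0.5069 s.
Fraction remaining = e^(−Te/τ) = e^(−1.18/0.5069) = 0.0975.
Trapped volume = 460.0 × 0.0975 = 44.85 mL.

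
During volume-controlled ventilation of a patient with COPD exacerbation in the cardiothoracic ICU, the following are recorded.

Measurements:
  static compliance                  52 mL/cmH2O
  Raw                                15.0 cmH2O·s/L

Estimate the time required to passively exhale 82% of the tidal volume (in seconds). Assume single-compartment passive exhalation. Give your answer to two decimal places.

τ = R × C = 15.0 × 52 mL/cmH2O = 15.0 × 0.052 L/cmH2O = 0.78 s.
Exhaled fraction f = 1 − e^(−t/τ) → t = −τ·ln(1 − f) = −0.78·ln(0.18) = 1.338 s.

1.34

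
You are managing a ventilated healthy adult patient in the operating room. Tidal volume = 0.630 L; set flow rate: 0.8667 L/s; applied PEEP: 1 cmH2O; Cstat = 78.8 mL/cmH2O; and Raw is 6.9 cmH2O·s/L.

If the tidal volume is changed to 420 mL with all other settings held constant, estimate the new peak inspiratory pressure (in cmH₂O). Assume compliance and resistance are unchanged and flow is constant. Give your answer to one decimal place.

PIP = Vt/C + R·V̇ + PEEP (constant-flow equation of motion).
Only the elastic term changes: ΔPIP = ΔVt / C = (420 − 630) / 78.8 = -2.665 cmH2O.
Original PIP = 630/78.8 + 6.9×0.8667 + 1 = 14.975 cmH2O; new PIP = 14.975 + (-2.665) = 12.31 cmH2O.

12.3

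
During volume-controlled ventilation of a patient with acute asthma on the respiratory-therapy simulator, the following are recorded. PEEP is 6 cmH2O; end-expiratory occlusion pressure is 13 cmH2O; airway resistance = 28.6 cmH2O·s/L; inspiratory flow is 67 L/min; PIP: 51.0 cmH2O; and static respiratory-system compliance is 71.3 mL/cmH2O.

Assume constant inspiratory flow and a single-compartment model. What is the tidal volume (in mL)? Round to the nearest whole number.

Flow: 67 L/min ÷ 60 = 1.1167 L/s.
Total PEEP = 13 cmH2O (set 6 + intrinsic 7); this is the baseline alveolar pressure.
Equation of motion (constant flow): PIP = Vt/C + R·V̇ + PEEP.
Vt/C = PIP − R·V̇ − PEEP = 51.0 − 31.938 − 13 = 6.062 cmH2O.
Vt = C × 6.062 = 71.3 × 6.062 = 432.22 mL.

432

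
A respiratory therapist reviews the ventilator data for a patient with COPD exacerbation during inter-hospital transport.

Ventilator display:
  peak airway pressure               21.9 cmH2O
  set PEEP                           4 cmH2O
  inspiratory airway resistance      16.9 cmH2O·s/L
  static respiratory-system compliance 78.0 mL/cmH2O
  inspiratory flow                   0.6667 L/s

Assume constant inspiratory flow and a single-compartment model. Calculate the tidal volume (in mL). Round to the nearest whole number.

Equation of motion (constant flow): PIP = Vt/C + R·V̇ + PEEP.
Vt/C = PIP − R·V̇ − PEEP = 21.9 − 11.267 − 4 = 6.633 cmH2O.
Vt = C × 6.633 = 78.0 × 6.633 = 517.37 mL.

517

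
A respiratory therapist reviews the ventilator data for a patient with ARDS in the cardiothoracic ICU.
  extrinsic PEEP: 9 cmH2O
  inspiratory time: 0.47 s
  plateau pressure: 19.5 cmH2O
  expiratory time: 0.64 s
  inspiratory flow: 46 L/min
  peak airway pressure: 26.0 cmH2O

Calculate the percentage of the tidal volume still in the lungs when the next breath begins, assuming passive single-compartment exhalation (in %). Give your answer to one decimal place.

11.1

Flow: 46 L/min ÷ 60 = 0.7667 L/s.
Vt = flow × Ti = 0.7667 L/s × 0.47 s × 1000 mL/L = 360.35 mL.
R = (PIP − Pplat)/V̇ = (26.0 − 19.5) / 0.7667 = 6.5/0.7667 = 8.478 cmH2O·s/L.
C = Vt/(Pplat − PEEP) = 360.35 / (19.5 − 9) = 360.35/10.5 = 34.319 mL/cmH2O.
τ = R × C = 8.478 × 0.03432 L/cmH2O = 0.291 s.
Fraction remaining at end-expiration = e^(−Te/τ) = e^(−0.64/0.291) = 0.1109 → 11.09%.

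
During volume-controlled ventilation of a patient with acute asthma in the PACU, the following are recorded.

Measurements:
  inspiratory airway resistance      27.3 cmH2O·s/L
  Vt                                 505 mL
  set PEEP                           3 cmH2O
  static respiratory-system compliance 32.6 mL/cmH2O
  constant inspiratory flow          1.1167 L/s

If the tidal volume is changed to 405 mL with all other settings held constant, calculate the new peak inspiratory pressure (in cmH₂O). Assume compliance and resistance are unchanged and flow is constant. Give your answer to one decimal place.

PIP = Vt/C + R·V̇ + PEEP (constant-flow equation of motion).
Only the elastic term changes: ΔPIP = ΔVt / C = (405 − 505) / 32.6 = -3.067 cmH2O.
Original PIP = 505/32.6 + 27.3×1.1167 + 3 = 48.977 cmH2O; new PIP = 48.977 + (-3.067) = 45.91 cmH2O.

45.9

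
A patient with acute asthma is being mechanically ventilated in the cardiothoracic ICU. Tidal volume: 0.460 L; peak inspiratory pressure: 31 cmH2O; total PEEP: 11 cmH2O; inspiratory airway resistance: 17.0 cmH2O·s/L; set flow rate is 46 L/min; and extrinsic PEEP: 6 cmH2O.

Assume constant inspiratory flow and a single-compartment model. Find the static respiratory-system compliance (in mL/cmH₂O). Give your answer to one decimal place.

Flow: 46 L/min ÷ 60 = 0.7667 L/s.
Total PEEP = 11 cmH2O (set 6 + intrinsic 5); this is the baseline alveolar pressure.
Equation of motion (constant flow): PIP = Vt/C + R·V̇ + PEEP.
Vt/C = PIP − R·V̇ − PEEP = 31 − 17.0×0.7667 − 11 = 31 − 13.034 − 11 = 6.966 cmH2O.
C = Vt / 6.966 = 460 / 6.966 = 66.035 mL/cmH2O.

66.0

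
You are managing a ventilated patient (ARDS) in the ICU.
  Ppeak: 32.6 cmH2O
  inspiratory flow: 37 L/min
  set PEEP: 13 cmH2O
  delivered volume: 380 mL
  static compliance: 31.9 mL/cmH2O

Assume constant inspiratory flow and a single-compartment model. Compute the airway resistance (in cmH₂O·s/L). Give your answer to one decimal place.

Flow: 37 L/min ÷ 60 = 0.6167 L/s.
Equation of motion (constant flow): PIP = Vt/C + R·V̇ + PEEP.
R·V̇ = PIP − Vt/C − PEEP = 32.6 − 380/31.9 − 13 = 32.6 − 11.912 − 13 = 7.688 cmH2O.
R = 7.688 / 0.6167 = 12.466 cmH2O·s/L.

12.5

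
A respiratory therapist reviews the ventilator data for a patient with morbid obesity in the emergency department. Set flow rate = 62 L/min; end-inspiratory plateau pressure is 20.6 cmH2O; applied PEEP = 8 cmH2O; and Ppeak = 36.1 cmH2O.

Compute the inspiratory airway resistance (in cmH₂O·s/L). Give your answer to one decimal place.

15.0

Flow: 62 L/min ÷ 60 = 1.0333 L/s.
Raw = (PIP − Pplat) / flow = (36.1 − 20.6) / 1.0333 = 15.5 / 1.0333 = 15.0 cmH2O·s/L.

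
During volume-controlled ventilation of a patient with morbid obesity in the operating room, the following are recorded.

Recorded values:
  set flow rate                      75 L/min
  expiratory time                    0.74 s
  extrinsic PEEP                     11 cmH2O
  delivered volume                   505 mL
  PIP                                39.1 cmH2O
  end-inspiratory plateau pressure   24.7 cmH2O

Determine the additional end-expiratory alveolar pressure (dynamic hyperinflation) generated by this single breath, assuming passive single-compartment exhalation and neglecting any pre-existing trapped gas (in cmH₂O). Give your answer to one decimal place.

2.4

Flow: 75 L/min ÷ 60 = 1.25 L/s.
R = (PIP − Pplat)/V̇ = (39.1 − 24.7) / 1.25 = 14.4/1.25 = 11.52 cmH2O·s/L.
C = Vt/(Pplat − PEEP) = 505.0 / (24.7 − 11) = 505.0/13.7 = 36.861 mL/cmH2O.
τ = R × C = 11.52 × 0.03686 L/cmH2O = 0.4246 s.
Fraction remaining = e^(−Te/τ) = e^(−0.74/0.4246) = 0.175; trapped volume = 505.0 × 0.175 = 88.375 mL.
Additional alveolar pressure from trapping ≈ V_trapped / C = 88.375 / 36.861 = 2.398 cmH2O.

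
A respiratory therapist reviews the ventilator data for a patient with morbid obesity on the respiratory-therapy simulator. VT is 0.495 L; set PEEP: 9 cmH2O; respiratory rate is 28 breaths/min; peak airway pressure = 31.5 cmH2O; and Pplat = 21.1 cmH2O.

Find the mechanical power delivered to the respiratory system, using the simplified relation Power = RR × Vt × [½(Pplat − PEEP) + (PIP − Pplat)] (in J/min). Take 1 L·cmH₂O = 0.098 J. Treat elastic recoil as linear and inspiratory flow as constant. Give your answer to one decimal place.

22.3

Per-breath work = Vt × [½(Pplat−PEEP) + (PIP−Pplat)] = 0.495 × [0.5×12.1 + 10.4] = 0.495 × 16.45 = 8.143 L·cmH2O.
Power = 28 × 8.143 = 228.0 L·cmH2O/min.
× 0.098 J/(L·cmH2O) → 22.344 J/min.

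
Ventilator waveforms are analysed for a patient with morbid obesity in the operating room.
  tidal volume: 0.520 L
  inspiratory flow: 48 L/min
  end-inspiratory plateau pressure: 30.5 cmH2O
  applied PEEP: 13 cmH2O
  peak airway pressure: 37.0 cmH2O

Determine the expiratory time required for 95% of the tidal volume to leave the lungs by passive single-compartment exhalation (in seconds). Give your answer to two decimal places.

Flow: 48 L/min ÷ 60 = 0.8 L/s.
R = (PIP − Pplat)/V̇ = (37.0 − 30.5) / 0.8 = 6.5/0.8 = 8.125 cmH2O·s/L.
C = Vt/(Pplat − PEEP) = 520.0 / (30.5 − 13) = 520.0/17.5 = 29.714 mL/cmH2O.
τ = R × C = 8.125 × 0.02971 L/cmH2O = 0.2414 s.
t = −τ·ln(1 − 0.95) = −0.2414·ln(0.05) = 0.7232 s.

0.72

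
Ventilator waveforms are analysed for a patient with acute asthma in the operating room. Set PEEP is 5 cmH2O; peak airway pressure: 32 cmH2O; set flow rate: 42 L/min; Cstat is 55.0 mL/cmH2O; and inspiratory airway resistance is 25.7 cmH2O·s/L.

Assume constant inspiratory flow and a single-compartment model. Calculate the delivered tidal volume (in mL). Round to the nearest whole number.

496

Flow: 42 L/min ÷ 60 = 0.7 L/s.
Equation of motion (constant flow): PIP = Vt/C + R·V̇ + PEEP.
Vt/C = PIP − R·V̇ − PEEP = 32 − 17.99 − 5 = 9.01 cmH2O.
Vt = C × 9.01 = 55.0 × 9.01 = 495.55 mL.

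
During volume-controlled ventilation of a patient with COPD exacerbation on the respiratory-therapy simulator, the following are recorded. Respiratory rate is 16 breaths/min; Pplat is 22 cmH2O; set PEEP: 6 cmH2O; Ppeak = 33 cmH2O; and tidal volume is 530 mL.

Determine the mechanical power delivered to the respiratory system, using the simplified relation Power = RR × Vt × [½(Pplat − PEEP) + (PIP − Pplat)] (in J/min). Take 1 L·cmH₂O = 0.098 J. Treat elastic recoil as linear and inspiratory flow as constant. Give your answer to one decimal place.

Per-breath work = Vt × [½(Pplat−PEEP) + (PIP−Pplat)] = 0.530 × [0.5×16.0 + 11.0] = 0.530 × 19.0 = 10.07 L·cmH2O.
Power = 16 × 10.07 = 161.12 L·cmH2O/min.
× 0.098 J/(L·cmH2O) → 15.79 J/min.

15.8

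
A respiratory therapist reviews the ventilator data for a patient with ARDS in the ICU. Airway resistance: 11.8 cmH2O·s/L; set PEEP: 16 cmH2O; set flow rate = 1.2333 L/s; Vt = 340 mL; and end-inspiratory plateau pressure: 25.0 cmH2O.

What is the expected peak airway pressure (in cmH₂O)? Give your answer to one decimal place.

PIP = Pplat + Raw × flow = 25.0 + 11.8 × 1.2333 = 25.0 + 14.553 = 39.553 cmH2O.

39.6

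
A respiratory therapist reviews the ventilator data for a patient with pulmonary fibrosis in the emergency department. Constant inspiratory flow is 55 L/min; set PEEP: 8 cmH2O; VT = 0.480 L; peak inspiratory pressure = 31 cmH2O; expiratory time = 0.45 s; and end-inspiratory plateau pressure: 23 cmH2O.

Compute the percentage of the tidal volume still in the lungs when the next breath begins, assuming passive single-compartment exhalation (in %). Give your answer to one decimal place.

20.0

Flow: 55 L/min ÷ 60 = 0.9167 L/s.
R = (PIP − Pplat)/V̇ = (31 − 23) / 0.9167 = 8.0/0.9167 = 8.727 cmH2O·s/L.
C = Vt/(Pplat − PEEP) = 480.0 / (23 − 8) = 480.0/15.0 = 32.0 mL/cmH2O.
τ = R × C = 8.727 × 0.032 L/cmH2O = 0.2793 s.
Fraction remaining at end-expiration = e^(−Te/τ) = e^(−0.45/0.2793) = 0.1997 → 19.97%.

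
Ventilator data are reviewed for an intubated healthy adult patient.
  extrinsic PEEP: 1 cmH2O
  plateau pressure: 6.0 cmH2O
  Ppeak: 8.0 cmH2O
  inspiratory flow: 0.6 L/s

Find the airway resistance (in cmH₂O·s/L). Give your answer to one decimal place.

3.3

Raw = (PIP − Pplat) / flow = (8.0 − 6.0) / 0.6 = 2.0 / 0.6 = 3.333 cmH2O·s/L.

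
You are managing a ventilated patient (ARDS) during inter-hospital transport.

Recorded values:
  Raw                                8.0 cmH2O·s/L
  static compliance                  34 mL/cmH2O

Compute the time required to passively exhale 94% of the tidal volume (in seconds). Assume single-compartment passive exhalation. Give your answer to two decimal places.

τ = R × C = 8.0 × 34 mL/cmH2O = 8.0 × 0.034 L/cmH2O = 0.272 s.
Exhaled fraction f = 1 − e^(−t/τ) → t = −τ·ln(1 − f) = −0.272·ln(0.06) = 0.7652 s.

0.77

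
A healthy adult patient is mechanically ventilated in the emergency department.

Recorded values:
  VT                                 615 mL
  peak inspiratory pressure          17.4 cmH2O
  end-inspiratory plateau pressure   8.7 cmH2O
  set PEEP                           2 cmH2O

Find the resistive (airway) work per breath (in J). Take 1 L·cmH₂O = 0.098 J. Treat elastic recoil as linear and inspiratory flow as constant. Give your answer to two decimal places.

0.52

With constant inspiratory flow the resistive pressure is constant at PIP − Pplat = 17.4 − 8.7 = 8.7 cmH2O, so resistive work = 8.7 × 0.615 = 5.351 L·cmH2O.
× 0.098 J/(L·cmH2O) → 0.5244 J.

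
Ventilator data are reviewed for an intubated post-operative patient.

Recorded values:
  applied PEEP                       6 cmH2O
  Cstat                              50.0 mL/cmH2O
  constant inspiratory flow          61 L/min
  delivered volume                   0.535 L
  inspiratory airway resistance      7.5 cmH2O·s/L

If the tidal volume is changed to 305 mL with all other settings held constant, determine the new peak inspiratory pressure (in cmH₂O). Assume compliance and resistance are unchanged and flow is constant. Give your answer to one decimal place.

19.7

Flow: 61 L/min ÷ 60 = 1.0167 L/s.
PIP = Vt/C + R·V̇ + PEEP (constant-flow equation of motion).
Only the elastic term changes: ΔPIP = ΔVt / C = (305 − 535) / 50.0 = -4.6 cmH2O.
Original PIP = 535/50.0 + 7.5×1.0167 + 6 = 24.325 cmH2O; new PIP = 24.325 + (-4.6) = 19.725 cmH2O.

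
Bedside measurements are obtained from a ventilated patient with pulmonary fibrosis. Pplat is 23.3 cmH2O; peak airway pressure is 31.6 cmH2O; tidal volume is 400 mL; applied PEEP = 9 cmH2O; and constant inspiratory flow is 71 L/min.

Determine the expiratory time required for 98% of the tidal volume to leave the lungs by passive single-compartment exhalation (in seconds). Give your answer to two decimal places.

Flow: 71 L/min ÷ 60 = 1.1833 L/s.
R = (PIP − Pplat)/V̇ = (31.6 − 23.3) / 1.1833 = 8.3/1.1833 = 7.014 cmH2O·s/L.
C = Vt/(Pplat − PEEP) = 400.0 / (23.3 − 9) = 400.0/14.3 = 27.972 mL/cmH2O.
τ = R × C = 7.014 × 0.02797 L/cmH2O = 0.1962 s.
t = −τ·ln(1 − 0.98) = −0.1962·ln(0.02) = 0.7675 s.

0.77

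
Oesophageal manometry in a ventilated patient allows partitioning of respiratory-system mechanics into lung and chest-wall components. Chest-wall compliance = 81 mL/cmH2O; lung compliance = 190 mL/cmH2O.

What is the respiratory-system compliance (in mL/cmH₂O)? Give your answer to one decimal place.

Lung and chest wall are elastances in series: 1/Crs = 1/CL + 1/Ccw.
1/Crs = 1/190 + 1/81 = 0.01761.
Crs = 56.786 mL/cmH2O.

56.8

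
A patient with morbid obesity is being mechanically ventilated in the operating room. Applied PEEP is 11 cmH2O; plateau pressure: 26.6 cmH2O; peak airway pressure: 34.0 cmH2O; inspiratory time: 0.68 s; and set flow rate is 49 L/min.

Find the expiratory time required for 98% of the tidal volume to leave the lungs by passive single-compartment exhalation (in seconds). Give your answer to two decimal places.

1.26

Flow: 49 L/min ÷ 60 = 0.8167 L/s.
Vt = flow × Ti = 0.8167 L/s × 0.68 s × 1000 mL/L = 555.36 mL.
R = (PIP − Pplat)/V̇ = (34.0 − 26.6) / 0.8167 = 7.4/0.8167 = 9.061 cmH2O·s/L.
C = Vt/(Pplat − PEEP) = 555.36 / (26.6 − 11) = 555.36/15.6 = 35.6 mL/cmH2O.
τ = R × C = 9.061 × 0.0356 L/cmH2O = 0.3226 s.
t = −τ·ln(1 − 0.98) = −0.3226·ln(0.02) = 1.262 s.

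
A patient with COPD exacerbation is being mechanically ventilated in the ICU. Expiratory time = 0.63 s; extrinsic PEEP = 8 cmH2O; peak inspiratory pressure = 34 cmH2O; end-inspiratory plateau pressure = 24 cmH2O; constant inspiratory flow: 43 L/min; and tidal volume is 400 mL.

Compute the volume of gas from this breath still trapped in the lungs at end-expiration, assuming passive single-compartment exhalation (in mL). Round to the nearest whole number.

Flow: 43 L/min ÷ 60 = 0.7167 L/s.
R = (PIP − Pplat)/V̇ = (34 − 24) / 0.7167 = 10.0/0.7167 = 13.953 cmH2O·s/L.
C = Vt/(Pplat − PEEP) = 400.0 / (24 − 8) = 400.0/16.0 = 25.0 mL/cmH2O.
τ = R × C = 13.953 × 0.025 L/cmH2O = 0.3488 s.
Fraction remaining = e^(−Te/τ) = e^(−0.63/0.3488) = 0.1643.
Trapped volume = 400.0 × 0.1643 = 65.72 mL.

66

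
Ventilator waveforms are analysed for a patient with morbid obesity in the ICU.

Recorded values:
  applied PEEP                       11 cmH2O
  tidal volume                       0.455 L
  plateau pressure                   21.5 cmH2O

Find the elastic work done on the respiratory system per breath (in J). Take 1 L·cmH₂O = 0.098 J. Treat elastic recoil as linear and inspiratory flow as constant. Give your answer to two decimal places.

Elastic work ≈ ½ × (Pplat − PEEP) × Vt = 0.5 × (21.5 − 11) × 0.455 L = 0.5 × 10.5 × 0.455 = 2.389 L·cmH2O.
× 0.098 J/(L·cmH2O) → 0.2341 J.

0.23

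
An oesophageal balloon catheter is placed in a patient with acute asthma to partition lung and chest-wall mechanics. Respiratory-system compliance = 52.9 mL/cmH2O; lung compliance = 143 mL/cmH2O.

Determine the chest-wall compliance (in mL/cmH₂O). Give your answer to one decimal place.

1/Ccw = 1/Crs − 1/CL.
1/Ccw = 1/52.9 − 1/143 = 0.01191.
Ccw = 83.963 mL/cmH2O.

84.0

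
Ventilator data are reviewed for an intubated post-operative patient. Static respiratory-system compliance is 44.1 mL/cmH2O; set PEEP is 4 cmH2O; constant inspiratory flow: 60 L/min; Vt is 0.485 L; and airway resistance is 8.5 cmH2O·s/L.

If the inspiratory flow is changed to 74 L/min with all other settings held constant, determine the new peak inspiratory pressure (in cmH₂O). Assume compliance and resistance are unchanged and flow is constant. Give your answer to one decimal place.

25.5

Flow: 60 L/min ÷ 60 = 1 L/s.
New flow: 74 L/min ÷ 60 = 1.2333 L/s.
PIP = Vt/C + R·V̇ + PEEP (constant-flow equation of motion).
Only the resistive term changes: ΔPIP = R × ΔV̇ = 8.5 × (1.2333 − 1) = 8.5 × 0.2333 = 1.983 cmH2O.
Original PIP = 485/44.1 + 8.5×1 + 4 = 23.498 cmH2O; new PIP = 23.498 + (1.983) = 25.481 cmH2O.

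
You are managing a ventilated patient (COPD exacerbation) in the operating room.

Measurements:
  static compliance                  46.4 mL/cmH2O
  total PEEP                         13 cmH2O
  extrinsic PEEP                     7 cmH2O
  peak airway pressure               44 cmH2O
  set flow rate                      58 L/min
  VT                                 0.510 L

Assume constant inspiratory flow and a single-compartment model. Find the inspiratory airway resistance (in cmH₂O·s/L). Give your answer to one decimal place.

Flow: 58 L/min ÷ 60 = 0.9667 L/s.
Total PEEP = 13 cmH2O (set 7 + intrinsic 6); this is the baseline alveolar pressure.
Equation of motion (constant flow): PIP = Vt/C + R·V̇ + PEEP.
R·V̇ = PIP − Vt/C − PEEP = 44 − 510/46.4 − 13 = 44 − 10.991 − 13 = 20.009 cmH2O.
R = 20.009 / 0.9667 = 20.698 cmH2O·s/L.

20.7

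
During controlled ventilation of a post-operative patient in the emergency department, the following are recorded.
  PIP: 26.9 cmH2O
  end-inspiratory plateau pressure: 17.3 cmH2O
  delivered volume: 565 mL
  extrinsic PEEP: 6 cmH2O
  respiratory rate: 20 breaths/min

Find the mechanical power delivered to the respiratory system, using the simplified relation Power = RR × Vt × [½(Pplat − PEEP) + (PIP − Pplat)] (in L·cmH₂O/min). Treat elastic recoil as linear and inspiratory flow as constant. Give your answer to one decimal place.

Per-breath work = Vt × [½(Pplat−PEEP) + (PIP−Pplat)] = 0.565 × [0.5×11.3 + 9.6] = 0.565 × 15.25 = 8.616 L·cmH2O.
Power = 20 × 8.616 = 172.32 L·cmH2O/min.

172.3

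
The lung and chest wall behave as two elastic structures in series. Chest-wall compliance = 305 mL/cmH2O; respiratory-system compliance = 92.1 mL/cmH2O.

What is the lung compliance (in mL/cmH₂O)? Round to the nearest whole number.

132

1/CL = 1/Crs − 1/Ccw.
1/CL = 1/92.1 − 1/305 = 0.007579.
CL = 131.94 mL/cmH2O.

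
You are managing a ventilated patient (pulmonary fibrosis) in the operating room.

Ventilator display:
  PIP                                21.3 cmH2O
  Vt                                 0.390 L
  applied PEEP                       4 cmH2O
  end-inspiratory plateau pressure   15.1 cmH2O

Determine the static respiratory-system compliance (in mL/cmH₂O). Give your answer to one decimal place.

35.1

Cstat = Vt / (Pplat − PEEP) = 390 / (15.1 − 4) = 390 / 11.1 = 35.135 mL/cmH2O.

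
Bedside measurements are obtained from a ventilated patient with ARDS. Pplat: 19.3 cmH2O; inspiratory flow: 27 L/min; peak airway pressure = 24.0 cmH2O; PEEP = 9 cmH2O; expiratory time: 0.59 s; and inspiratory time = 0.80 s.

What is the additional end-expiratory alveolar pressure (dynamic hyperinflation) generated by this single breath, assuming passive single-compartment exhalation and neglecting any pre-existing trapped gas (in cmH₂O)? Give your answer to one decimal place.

2.0

Flow: 27 L/min ÷ 60 = 0.45 L/s.
Vt = flow × Ti = 0.45 L/s × 0.80 s × 1000 mL/L = 360.0 mL.
R = (PIP − Pplat)/V̇ = (24.0 − 19.3) / 0.45 = 4.7/0.45 = 10.444 cmH2O·s/L.
C = Vt/(Pplat − PEEP) = 360.0 / (19.3 − 9) = 360.0/10.3 = 34.951 mL/cmH2O.
τ = R × C = 10.444 × 0.03495 L/cmH2O = 0.365 s.
Fraction remaining = e^(−Te/τ) = e^(−0.59/0.365) = 0.1986; trapped volume = 360.0 × 0.1986 = 71.496 mL.
Additional alveolar pressure from trapping ≈ V_trapped / C = 71.496 / 34.951 = 2.046 cmH2O.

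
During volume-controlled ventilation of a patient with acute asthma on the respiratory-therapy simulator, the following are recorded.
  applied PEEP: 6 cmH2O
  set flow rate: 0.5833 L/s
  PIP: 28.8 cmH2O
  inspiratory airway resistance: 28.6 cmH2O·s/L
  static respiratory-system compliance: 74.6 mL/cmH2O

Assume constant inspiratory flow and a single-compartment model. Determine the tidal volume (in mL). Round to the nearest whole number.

Equation of motion (constant flow): PIP = Vt/C + R·V̇ + PEEP.
Vt/C = PIP − R·V̇ − PEEP = 28.8 − 16.682 − 6 = 6.118 cmH2O.
Vt = C × 6.118 = 74.6 × 6.118 = 456.4 mL.

456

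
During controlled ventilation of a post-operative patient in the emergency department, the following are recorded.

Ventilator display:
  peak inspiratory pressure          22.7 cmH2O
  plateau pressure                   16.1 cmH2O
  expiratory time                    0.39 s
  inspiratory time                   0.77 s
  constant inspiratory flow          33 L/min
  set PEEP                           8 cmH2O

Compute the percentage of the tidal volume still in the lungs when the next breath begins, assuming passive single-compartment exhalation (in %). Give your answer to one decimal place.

Flow: 33 L/min ÷ 60 = 0.55 L/s.
Vt = flow × Ti = 0.55 L/s × 0.77 s × 1000 mL/L = 423.5 mL.
R = (PIP − Pplat)/V̇ = (22.7 − 16.1) / 0.55 = 6.6/0.55 = 12.0 cmH2O·s/L.
C = Vt/(Pplat − PEEP) = 423.5 / (16.1 − 8) = 423.5/8.1 = 52.284 mL/cmH2O.
τ = R × C = 12.0 × 0.05228 L/cmH2O = 0.6274 s.
Fraction remaining at end-expiration = e^(−Te/τ) = e^(−0.39/0.6274) = 0.5371 → 53.71%.

53.7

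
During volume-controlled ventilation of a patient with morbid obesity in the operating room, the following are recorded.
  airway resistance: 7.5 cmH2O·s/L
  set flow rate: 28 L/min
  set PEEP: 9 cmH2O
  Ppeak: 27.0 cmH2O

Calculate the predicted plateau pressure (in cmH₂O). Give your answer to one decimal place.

23.5

Flow: 28 L/min ÷ 60 = 0.4667 L/s.
Pplat = PIP − Raw × flow = 27.0 − 7.5 × 0.4667 = 27.0 − 3.5 = 23.5 cmH2O.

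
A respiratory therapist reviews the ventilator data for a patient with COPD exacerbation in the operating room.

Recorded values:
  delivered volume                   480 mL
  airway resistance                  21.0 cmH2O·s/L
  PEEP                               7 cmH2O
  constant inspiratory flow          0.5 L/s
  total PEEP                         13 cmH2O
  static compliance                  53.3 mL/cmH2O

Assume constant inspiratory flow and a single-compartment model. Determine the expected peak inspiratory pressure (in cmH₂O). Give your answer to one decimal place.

Total PEEP = 13 cmH2O (set 7 + intrinsic 6); this is the baseline alveolar pressure.
Equation of motion (constant flow): PIP = Vt/C + R·V̇ + PEEP.
PIP = 480/53.3 + 21.0×0.5 + 13 = 9.006 + 10.5 + 13 = 32.506 cmH2O.

32.5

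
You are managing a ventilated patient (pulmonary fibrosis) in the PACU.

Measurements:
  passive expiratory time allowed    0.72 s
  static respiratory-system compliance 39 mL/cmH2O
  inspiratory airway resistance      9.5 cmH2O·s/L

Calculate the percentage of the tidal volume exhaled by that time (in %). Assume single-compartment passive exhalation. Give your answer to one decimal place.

τ = R × C = 9.5 × 39 mL/cmH2O = 9.5 × 0.039 L/cmH2O = 0.3705 s.
Passive exhalation: V(t)/V₀ = e^(−t/τ) = e^(−0.72/0.3705) = 0.1432.
Fraction exhaled = 1 − 0.1432 = 0.8568 → 85.68%.

85.7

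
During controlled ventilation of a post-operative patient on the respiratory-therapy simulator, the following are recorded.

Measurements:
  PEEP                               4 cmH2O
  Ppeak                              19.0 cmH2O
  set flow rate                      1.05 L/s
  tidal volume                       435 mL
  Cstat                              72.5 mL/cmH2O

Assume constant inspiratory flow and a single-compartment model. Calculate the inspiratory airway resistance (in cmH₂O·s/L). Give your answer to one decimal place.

8.6

Equation of motion (constant flow): PIP = Vt/C + R·V̇ + PEEP.
R·V̇ = PIP − Vt/C − PEEP = 19.0 − 435/72.5 − 4 = 19.0 − 6.0 − 4 = 9.0 cmH2O.
R = 9.0 / 1.05 = 8.571 cmH2O·s/L.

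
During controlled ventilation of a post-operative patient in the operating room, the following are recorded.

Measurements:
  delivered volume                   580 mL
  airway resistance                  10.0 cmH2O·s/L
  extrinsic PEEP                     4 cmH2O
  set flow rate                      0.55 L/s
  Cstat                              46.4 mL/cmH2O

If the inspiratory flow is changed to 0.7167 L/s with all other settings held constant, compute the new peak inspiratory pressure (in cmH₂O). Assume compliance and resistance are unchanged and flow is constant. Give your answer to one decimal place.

23.7

PIP = Vt/C + R·V̇ + PEEP (constant-flow equation of motion).
Only the resistive term changes: ΔPIP = R × ΔV̇ = 10.0 × (0.7167 − 0.55) = 10.0 × 0.1667 = 1.667 cmH2O.
Original PIP = 580/46.4 + 10.0×0.55 + 4 = 22.0 cmH2O; new PIP = 22.0 + (1.667) = 23.667 cmH2O.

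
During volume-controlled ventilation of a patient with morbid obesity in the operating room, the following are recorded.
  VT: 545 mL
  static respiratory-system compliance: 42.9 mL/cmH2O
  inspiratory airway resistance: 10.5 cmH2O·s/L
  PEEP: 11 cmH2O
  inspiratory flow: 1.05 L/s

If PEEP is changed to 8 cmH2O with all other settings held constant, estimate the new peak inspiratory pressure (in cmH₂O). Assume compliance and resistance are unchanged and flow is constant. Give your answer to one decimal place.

PIP = Vt/C + R·V̇ + PEEP (constant-flow equation of motion).
Only the baseline term changes: ΔPIP = ΔPEEP = 8 − 11 = -3.0 cmH2O.
Original PIP = 545/42.9 + 10.5×1.05 + 11 = 34.729 cmH2O; new PIP = 34.729 + (-3.0) = 31.729 cmH2O.

31.7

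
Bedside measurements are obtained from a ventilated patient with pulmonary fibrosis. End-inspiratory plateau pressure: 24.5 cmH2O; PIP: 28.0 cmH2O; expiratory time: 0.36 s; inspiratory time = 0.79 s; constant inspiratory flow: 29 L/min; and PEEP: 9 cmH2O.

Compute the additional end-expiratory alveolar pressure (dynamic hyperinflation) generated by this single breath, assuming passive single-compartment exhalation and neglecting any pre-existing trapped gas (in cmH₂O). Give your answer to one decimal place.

Flow: 29 L/min ÷ 60 = 0.4833 L/s.
Vt = flow × Ti = 0.4833 L/s × 0.79 s × 1000 mL/L = 381.81 mL.
R = (PIP − Pplat)/V̇ = (28.0 − 24.5) / 0.4833 = 3.5/0.4833 = 7.242 cmH2O·s/L.
C = Vt/(Pplat − PEEP) = 381.81 / (24.5 − 9) = 381.81/15.5 = 24.633 mL/cmH2O.
τ = R × C = 7.242 × 0.02463 L/cmH2O = 0.1784 s.
Fraction remaining = e^(−Te/τ) = e^(−0.36/0.1784) = 0.1329; trapped volume = 381.81 × 0.1329 = 50.743 mL.
Additional alveolar pressure from trapping ≈ V_trapped / C = 50.743 / 24.633 = 2.06 cmH2O.

2.1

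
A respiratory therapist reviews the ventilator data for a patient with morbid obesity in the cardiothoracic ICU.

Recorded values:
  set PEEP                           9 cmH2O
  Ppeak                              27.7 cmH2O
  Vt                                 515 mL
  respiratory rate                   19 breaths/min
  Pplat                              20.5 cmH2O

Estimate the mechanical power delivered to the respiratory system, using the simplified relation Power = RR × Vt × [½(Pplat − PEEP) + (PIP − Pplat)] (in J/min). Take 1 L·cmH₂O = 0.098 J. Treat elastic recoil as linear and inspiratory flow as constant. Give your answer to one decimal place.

Per-breath work = Vt × [½(Pplat−PEEP) + (PIP−Pplat)] = 0.515 × [0.5×11.5 + 7.2] = 0.515 × 12.95 = 6.669 L·cmH2O.
Power = 19 × 6.669 = 126.71 L·cmH2O/min.
× 0.098 J/(L·cmH2O) → 12.418 J/min.

12.4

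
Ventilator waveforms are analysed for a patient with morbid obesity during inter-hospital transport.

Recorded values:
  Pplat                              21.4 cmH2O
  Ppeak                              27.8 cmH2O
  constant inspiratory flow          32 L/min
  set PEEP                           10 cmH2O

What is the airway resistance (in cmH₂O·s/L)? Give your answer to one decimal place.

Flow: 32 L/min ÷ 60 = 0.5333 L/s.
Raw = (PIP − Pplat) / flow = (27.8 − 21.4) / 0.5333 = 6.4 / 0.5333 = 12.001 cmH2O·s/L.

12.0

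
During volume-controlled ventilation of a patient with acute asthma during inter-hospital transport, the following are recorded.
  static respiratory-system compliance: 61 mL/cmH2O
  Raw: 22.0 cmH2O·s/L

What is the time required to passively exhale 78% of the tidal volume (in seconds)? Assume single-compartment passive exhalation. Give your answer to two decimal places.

τ = R × C = 22.0 × 61 mL/cmH2O = 22.0 × 0.061 L/cmH2O = 1.342 s.
Exhaled fraction f = 1 − e^(−t/τ) → t = −τ·ln(1 − f) = −1.342·ln(0.22) = 2.032 s.

2.03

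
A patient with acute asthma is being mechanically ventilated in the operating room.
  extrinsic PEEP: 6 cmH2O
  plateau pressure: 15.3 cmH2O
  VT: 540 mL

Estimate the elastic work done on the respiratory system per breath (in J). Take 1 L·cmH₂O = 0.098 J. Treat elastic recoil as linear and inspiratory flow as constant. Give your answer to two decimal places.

0.25

Elastic work ≈ ½ × (Pplat − PEEP) × Vt = 0.5 × (15.3 − 6) × 0.540 L = 0.5 × 9.3 × 0.540 = 2.511 L·cmH2O.
× 0.098 J/(L·cmH2O) → 0.2461 J.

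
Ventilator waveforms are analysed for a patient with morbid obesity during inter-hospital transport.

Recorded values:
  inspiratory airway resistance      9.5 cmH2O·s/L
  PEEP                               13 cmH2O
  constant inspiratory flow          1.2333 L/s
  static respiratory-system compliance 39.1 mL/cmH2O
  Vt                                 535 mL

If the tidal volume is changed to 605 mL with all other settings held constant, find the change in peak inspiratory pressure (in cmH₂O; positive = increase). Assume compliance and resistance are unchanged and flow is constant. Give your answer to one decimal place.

PIP = Vt/C + R·V̇ + PEEP (constant-flow equation of motion).
Only the elastic term changes: ΔPIP = ΔVt / C = (605 − 535) / 39.1 = 1.79 cmH2O.

1.8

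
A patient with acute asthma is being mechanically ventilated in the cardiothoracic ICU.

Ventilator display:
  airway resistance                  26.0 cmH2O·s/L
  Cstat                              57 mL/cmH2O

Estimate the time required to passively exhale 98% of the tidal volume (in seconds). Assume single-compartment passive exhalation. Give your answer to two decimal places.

τ = R × C = 26.0 × 57 mL/cmH2O = 26.0 × 0.057 L/cmH2O = 1.482 s.
Exhaled fraction f = 1 − e^(−t/τ) → t = −τ·ln(1 − f) = −1.482·ln(0.02) = 5.798 s.

5.80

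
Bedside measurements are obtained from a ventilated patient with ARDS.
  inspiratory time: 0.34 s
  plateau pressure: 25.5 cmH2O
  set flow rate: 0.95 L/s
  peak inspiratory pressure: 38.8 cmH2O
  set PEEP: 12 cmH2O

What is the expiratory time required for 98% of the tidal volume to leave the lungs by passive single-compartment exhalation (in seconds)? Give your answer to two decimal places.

Vt = flow × Ti = 0.95 L/s × 0.34 s × 1000 mL/L = 323.0 mL.
R = (PIP − Pplat)/V̇ = (38.8 − 25.5) / 0.95 = 13.3/0.95 = 14.0 cmH2O·s/L.
C = Vt/(Pplat − PEEP) = 323.0 / (25.5 − 12) = 323.0/13.5 = 23.926 mL/cmH2O.
τ = R × C = 14.0 × 0.02393 L/cmH2O = 0.335 s.
t = −τ·ln(1 − 0.98) = −0.335·ln(0.02) = 1.311 s.

1.31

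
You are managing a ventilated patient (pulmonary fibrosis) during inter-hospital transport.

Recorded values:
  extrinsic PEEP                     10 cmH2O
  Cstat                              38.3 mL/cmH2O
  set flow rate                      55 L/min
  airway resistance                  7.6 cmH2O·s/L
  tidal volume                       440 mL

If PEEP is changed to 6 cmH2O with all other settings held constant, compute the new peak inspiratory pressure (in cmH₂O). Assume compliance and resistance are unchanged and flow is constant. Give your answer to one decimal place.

Flow: 55 L/min ÷ 60 = 0.9167 L/s.
PIP = Vt/C + R·V̇ + PEEP (constant-flow equation of motion).
Only the baseline term changes: ΔPIP = ΔPEEP = 6 − 10 = -4.0 cmH2O.
Original PIP = 440/38.3 + 7.6×0.9167 + 10 = 28.455 cmH2O; new PIP = 28.455 + (-4.0) = 24.455 cmH2O.

24.5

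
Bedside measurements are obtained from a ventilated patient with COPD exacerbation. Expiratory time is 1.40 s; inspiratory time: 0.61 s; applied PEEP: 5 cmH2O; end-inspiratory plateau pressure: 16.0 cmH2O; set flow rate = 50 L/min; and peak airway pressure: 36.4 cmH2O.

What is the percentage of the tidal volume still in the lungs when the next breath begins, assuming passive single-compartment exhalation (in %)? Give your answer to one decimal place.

29.0

Flow: 50 L/min ÷ 60 = 0.8333 L/s.
Vt = flow × Ti = 0.8333 L/s × 0.61 s × 1000 mL/L = 508.31 mL.
R = (PIP − Pplat)/V̇ = (36.4 − 16.0) / 0.8333 = 20.4/0.8333 = 24.481 cmH2O·s/L.
C = Vt/(Pplat − PEEP) = 508.31 / (16.0 − 5) = 508.31/11.0 = 46.21 mL/cmH2O.
τ = R × C = 24.481 × 0.04621 L/cmH2O = 1.131 s.
Fraction remaining at end-expiration = e^(−Te/τ) = e^(−1.40/1.131) = 0.29 → 29.0%.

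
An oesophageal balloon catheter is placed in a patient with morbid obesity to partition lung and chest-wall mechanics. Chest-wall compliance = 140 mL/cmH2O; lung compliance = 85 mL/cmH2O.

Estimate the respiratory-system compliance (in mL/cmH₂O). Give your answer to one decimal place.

Lung and chest wall are elastances in series: 1/Crs = 1/CL + 1/Ccw.
1/Crs = 1/85 + 1/140 = 0.01891.
Crs = 52.882 mL/cmH2O.

52.9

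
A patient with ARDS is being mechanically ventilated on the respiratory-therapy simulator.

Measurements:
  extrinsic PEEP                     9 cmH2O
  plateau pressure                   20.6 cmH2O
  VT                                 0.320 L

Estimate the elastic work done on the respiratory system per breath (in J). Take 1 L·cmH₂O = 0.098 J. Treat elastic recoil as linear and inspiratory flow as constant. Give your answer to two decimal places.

Elastic work ≈ ½ × (Pplat − PEEP) × Vt = 0.5 × (20.6 − 9) × 0.320 L = 0.5 × 11.6 × 0.320 = 1.856 L·cmH2O.
× 0.098 J/(L·cmH2O) → 0.1819 J.

0.18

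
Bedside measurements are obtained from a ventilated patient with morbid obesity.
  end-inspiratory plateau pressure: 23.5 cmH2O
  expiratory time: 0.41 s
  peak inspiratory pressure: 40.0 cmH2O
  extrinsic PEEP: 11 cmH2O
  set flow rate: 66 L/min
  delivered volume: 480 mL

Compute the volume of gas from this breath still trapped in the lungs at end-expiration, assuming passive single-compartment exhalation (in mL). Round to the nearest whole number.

236

Flow: 66 L/min ÷ 60 = 1.1 L/s.
R = (PIP − Pplat)/V̇ = (40.0 − 23.5) / 1.1 = 16.5/1.1 = 15.0 cmH2O·s/L.
C = Vt/(Pplat − PEEP) = 480.0 / (23.5 − 11) = 480.0/12.5 = 38.4 mL/cmH2O.
τ = R × C = 15.0 × 0.0384 L/cmH2O = 0.576 s.
Fraction remaining = e^(−Te/τ) = e^(−0.41/0.576) = 0.4908.
Trapped volume = 480.0 × 0.4908 = 235.58 mL.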